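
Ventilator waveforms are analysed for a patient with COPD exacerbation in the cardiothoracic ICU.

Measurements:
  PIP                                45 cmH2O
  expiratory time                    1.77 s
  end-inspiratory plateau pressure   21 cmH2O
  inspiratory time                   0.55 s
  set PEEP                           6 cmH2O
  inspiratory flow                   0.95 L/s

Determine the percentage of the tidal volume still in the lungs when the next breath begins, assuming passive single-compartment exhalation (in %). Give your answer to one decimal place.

Vt = flow × Ti = 0.95 L/s × 0.55 s × 1000 mL/L = 522.5 mL.
R = (PIP − Pplat)/V̇ = (45 − 21) / 0.95 = 24.0/0.95 = 25.263 cmH2O·s/L.
C = Vt/(Pplat − PEEP) = 522.5 / (21 − 6) = 522.5/15.0 = 34.833 mL/cmH2O.
τ = R × C = 25.263 × 0.03483 L/cmH2O = 0.8799 s.
Fraction remaining at end-expiration = e^(−Te/τ) = e^(−1.77/0.8799) = 0.1338 → 13.38%.

13.4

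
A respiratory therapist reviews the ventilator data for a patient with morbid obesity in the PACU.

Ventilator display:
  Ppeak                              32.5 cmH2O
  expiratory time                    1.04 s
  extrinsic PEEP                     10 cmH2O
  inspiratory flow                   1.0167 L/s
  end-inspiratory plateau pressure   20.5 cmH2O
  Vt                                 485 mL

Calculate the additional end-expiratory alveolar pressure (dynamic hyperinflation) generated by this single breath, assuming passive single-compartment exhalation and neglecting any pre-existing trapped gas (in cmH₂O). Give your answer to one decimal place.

R = (PIP − Pplat)/V̇ = (32.5 − 20.5) / 1.0167 = 12.0/1.0167 = 11.803 cmH2O·s/L.
C = Vt/(Pplat − PEEP) = 485.0 / (20.5 − 10) = 485.0/10.5 = 46.19 mL/cmH2O.
τ = R × C = 11.803 × 0.04619 L/cmH2O = 0.5452 s.
Fraction remaining = e^(−Te/τ) = e^(−1.04/0.5452) = 0.1484; trapped volume = 485.0 × 0.1484 = 71.974 mL.
Additional alveolar pressure from trapping ≈ V_trapped / C = 71.974 / 46.19 = 1.558 cmH2O.

1.6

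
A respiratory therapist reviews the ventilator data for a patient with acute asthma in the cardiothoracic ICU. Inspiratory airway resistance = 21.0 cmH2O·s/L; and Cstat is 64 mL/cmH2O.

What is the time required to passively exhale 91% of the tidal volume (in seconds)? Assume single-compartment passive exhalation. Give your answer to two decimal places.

3.24

τ = R × C = 21.0 × 64 mL/cmH2O = 21.0 × 0.064 L/cmH2O = 1.344 s.
Exhaled fraction f = 1 − e^(−t/τ) → t = −τ·ln(1 − f) = −1.344·ln(0.09) = 3.236 s.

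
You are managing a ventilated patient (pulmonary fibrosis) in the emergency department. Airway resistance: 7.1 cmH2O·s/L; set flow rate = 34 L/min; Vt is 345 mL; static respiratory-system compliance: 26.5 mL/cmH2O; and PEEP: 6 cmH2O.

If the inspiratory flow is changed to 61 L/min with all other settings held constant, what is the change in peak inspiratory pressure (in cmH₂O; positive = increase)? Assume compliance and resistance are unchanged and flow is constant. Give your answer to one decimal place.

Flow: 34 L/min ÷ 60 = 0.5667 L/s.
New flow: 61 L/min ÷ 60 = 1.0167 L/s.
PIP = Vt/C + R·V̇ + PEEP (constant-flow equation of motion).
Only the resistive term changes: ΔPIP = R × ΔV̇ = 7.1 × (1.0167 − 0.5667) = 7.1 × 0.45 = 3.195 cmH2O.

3.2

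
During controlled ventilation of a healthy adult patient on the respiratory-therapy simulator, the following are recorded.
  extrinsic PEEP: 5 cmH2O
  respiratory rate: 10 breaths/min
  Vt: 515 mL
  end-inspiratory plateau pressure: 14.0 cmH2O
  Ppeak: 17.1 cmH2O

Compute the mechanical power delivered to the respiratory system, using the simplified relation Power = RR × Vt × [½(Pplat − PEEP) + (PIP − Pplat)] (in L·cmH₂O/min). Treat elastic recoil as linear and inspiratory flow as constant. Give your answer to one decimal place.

39.1

Per-breath work = Vt × [½(Pplat−PEEP) + (PIP−Pplat)] = 0.515 × [0.5×9.0 + 3.1] = 0.515 × 7.6 = 3.914 L·cmH2O.
Power = 10 × 3.914 = 39.14 L·cmH2O/min.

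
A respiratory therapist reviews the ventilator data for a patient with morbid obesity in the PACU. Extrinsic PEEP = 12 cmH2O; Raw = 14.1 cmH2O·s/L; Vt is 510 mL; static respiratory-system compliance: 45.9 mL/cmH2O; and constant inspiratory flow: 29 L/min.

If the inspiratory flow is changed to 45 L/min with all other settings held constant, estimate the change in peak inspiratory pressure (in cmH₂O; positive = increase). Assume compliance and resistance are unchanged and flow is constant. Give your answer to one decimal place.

3.8

Flow: 29 L/min ÷ 60 = 0.4833 L/s.
New flow: 45 L/min ÷ 60 = 0.75 L/s.
PIP = Vt/C + R·V̇ + PEEP (constant-flow equation of motion).
Only the resistive term changes: ΔPIP = R × ΔV̇ = 14.1 × (0.75 − 0.4833) = 14.1 × 0.2667 = 3.76 cmH2O.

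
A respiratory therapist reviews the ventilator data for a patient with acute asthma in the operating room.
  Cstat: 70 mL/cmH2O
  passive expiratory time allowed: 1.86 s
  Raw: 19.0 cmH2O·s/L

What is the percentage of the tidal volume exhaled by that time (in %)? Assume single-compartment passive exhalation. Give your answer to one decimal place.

75.3

τ = R × C = 19.0 × 70 mL/cmH2O = 19.0 × 0.070 L/cmH2O = 1.33 s.
Passive exhalation: V(t)/V₀ = e^(−t/τ) = e^(−1.86/1.33) = 0.247.
Fraction exhaled = 1 − 0.247 = 0.753 → 75.3%.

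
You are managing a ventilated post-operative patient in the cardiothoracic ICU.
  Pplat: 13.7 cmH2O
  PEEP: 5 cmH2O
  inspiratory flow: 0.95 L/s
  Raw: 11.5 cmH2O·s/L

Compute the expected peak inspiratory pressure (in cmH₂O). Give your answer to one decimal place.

24.6

PIP = Pplat + Raw × flow = 13.7 + 11.5 × 0.95 = 13.7 + 10.925 = 24.625 cmH2O.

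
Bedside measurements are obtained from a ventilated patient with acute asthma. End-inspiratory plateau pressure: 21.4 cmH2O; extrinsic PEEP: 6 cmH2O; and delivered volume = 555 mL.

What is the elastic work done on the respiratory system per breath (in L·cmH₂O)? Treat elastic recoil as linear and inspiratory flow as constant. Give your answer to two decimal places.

4.27

Elastic work ≈ ½ × (Pplat − PEEP) × Vt = 0.5 × (21.4 − 6) × 0.555 L = 0.5 × 15.4 × 0.555 = 4.274 L·cmH2O.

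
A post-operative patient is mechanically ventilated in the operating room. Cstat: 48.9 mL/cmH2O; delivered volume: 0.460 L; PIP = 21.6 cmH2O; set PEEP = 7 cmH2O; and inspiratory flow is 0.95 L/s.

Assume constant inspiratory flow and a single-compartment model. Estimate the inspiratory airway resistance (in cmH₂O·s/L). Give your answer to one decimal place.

Equation of motion (constant flow): PIP = Vt/C + R·V̇ + PEEP.
R·V̇ = PIP − Vt/C − PEEP = 21.6 − 460/48.9 − 7 = 21.6 − 9.407 − 7 = 5.193 cmH2O.
R = 5.193 / 0.95 = 5.466 cmH2O·s/L.

5.5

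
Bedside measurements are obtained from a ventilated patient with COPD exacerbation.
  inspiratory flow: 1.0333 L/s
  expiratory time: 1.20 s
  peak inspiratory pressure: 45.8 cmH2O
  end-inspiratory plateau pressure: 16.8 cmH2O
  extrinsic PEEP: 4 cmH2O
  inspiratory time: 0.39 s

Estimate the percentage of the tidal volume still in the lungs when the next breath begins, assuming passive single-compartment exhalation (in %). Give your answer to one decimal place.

Vt = flow × Ti = 1.0333 L/s × 0.39 s × 1000 mL/L = 402.99 mL.
R = (PIP − Pplat)/V̇ = (45.8 − 16.8) / 1.0333 = 29.0/1.0333 = 28.065 cmH2O·s/L.
C = Vt/(Pplat − PEEP) = 402.99 / (16.8 − 4) = 402.99/12.8 = 31.484 mL/cmH2O.
τ = R × C = 28.065 × 0.03148 L/cmH2O = 0.8835 s.
Fraction remaining at end-expiration = e^(−Te/τ) = e^(−1.20/0.8835) = 0.2571 → 25.71%.

25.7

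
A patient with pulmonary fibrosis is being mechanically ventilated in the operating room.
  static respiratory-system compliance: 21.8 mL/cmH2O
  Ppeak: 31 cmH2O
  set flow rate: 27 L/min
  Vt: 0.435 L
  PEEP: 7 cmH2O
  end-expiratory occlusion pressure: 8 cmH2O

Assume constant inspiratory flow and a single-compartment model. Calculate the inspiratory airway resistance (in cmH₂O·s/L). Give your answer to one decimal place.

6.8

Flow: 27 L/min ÷ 60 = 0.45 L/s.
Total PEEP = 8 cmH2O (set 7 + intrinsic 1); this is the baseline alveolar pressure.
Equation of motion (constant flow): PIP = Vt/C + R·V̇ + PEEP.
R·V̇ = PIP − Vt/C − PEEP = 31 − 435/21.8 − 8 = 31 − 19.954 − 8 = 3.046 cmH2O.
R = 3.046 / 0.45 = 6.769 cmH2O·s/L.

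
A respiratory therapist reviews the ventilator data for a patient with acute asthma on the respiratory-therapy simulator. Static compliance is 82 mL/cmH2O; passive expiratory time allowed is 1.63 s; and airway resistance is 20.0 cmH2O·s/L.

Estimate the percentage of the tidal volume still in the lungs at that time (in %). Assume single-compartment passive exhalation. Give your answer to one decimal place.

τ = R × C = 20.0 × 82 mL/cmH2O = 20.0 × 0.082 L/cmH2O = 1.64 s.
Passive exhalation: V(t)/V₀ = e^(−t/τ) = e^(−1.63/1.64) = 0.3701.
Fraction remaining = 0.3701 → 37.01%.

37.0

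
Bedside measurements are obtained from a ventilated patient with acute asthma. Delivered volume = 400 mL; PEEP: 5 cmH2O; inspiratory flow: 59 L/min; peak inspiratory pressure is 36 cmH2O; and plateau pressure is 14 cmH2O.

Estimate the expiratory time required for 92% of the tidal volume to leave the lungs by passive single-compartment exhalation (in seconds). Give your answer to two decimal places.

2.51

Flow: 59 L/min ÷ 60 = 0.9833 L/s.
R = (PIP − Pplat)/V̇ = (36 − 14) / 0.9833 = 22.0/0.9833 = 22.374 cmH2O·s/L.
C = Vt/(Pplat − PEEP) = 400.0 / (14 − 5) = 400.0/9.0 = 44.444 mL/cmH2O.
τ = R × C = 22.374 × 0.04444 L/cmH2O = 0.9943 s.
t = −τ·ln(1 − 0.92) = −0.9943·ln(0.08) = 2.511 s.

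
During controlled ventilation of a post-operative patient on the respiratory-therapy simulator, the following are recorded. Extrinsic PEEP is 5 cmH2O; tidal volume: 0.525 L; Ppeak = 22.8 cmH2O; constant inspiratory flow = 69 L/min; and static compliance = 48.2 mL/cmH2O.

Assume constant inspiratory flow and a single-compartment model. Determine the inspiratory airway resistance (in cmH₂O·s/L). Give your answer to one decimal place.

Flow: 69 L/min ÷ 60 = 1.15 L/s.
Equation of motion (constant flow): PIP = Vt/C + R·V̇ + PEEP.
R·V̇ = PIP − Vt/C − PEEP = 22.8 − 525/48.2 − 5 = 22.8 − 10.892 − 5 = 6.908 cmH2O.
R = 6.908 / 1.15 = 6.007 cmH2O·s/L.

6.0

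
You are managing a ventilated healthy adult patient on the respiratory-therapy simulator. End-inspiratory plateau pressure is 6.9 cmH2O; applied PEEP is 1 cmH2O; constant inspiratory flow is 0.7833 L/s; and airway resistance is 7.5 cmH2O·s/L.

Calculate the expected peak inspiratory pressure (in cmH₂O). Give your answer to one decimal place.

PIP = Pplat + Raw × flow = 6.9 + 7.5 × 0.7833 = 6.9 + 5.875 = 12.775 cmH2O.

12.8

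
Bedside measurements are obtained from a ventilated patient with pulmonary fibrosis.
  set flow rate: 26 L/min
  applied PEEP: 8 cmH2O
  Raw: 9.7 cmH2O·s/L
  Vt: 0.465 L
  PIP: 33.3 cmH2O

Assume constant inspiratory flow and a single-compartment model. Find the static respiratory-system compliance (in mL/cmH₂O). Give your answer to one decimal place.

22.0

Flow: 26 L/min ÷ 60 = 0.4333 L/s.
Equation of motion (constant flow): PIP = Vt/C + R·V̇ + PEEP.
Vt/C = PIP − R·V̇ − PEEP = 33.3 − 9.7×0.4333 − 8 = 33.3 − 4.203 − 8 = 21.097 cmH2O.
C = Vt / 21.097 = 465 / 21.097 = 22.041 mL/cmH2O.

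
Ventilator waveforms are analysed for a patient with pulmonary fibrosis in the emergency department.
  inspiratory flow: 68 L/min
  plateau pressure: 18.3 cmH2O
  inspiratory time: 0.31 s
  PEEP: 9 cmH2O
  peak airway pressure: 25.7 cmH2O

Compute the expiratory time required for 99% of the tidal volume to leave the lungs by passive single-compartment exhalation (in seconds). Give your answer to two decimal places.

1.14

Flow: 68 L/min ÷ 60 = 1.1333 L/s.
Vt = flow × Ti = 1.1333 L/s × 0.31 s × 1000 mL/L = 351.32 mL.
R = (PIP − Pplat)/V̇ = (25.7 − 18.3) / 1.1333 = 7.4/1.1333 = 6.53 cmH2O·s/L.
C = Vt/(Pplat − PEEP) = 351.32 / (18.3 − 9) = 351.32/9.3 = 37.776 mL/cmH2O.
τ = R × C = 6.53 × 0.03778 L/cmH2O = 0.2467 s.
t = −τ·ln(1 − 0.99) = −0.2467·ln(0.01) = 1.136 s.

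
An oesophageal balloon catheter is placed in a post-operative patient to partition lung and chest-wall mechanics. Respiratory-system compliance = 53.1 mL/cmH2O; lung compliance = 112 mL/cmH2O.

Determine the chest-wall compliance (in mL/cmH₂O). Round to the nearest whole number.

1/Ccw = 1/Crs − 1/CL.
1/Ccw = 1/53.1 − 1/112 = 0.009904.
Ccw = 100.97 mL/cmH2O.

101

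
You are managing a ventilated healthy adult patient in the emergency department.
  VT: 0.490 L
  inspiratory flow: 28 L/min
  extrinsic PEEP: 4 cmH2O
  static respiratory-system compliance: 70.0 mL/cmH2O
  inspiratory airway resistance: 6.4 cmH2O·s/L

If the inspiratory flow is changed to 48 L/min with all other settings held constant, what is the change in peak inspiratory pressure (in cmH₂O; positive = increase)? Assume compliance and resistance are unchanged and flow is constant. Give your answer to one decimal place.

2.1

Flow: 28 L/min ÷ 60 = 0.4667 L/s.
New flow: 48 L/min ÷ 60 = 0.8 L/s.
PIP = Vt/C + R·V̇ + PEEP (constant-flow equation of motion).
Only the resistive term changes: ΔPIP = R × ΔV̇ = 6.4 × (0.8 − 0.4667) = 6.4 × 0.3333 = 2.133 cmH2O.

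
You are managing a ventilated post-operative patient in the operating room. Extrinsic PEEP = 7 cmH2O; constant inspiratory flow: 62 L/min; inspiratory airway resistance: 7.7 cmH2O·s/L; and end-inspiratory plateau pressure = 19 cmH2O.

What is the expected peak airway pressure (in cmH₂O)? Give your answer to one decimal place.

27.0

Flow: 62 L/min ÷ 60 = 1.0333 L/s.
PIP = Pplat + Raw × flow = 19 + 7.7 × 1.0333 = 19 + 7.956 = 26.956 cmH2O.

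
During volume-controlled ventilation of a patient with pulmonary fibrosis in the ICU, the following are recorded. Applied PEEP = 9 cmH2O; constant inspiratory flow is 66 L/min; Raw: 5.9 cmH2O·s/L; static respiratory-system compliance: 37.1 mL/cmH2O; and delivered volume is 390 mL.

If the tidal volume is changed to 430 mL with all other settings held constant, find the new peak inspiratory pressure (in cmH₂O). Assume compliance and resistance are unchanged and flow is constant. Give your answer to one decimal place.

Flow: 66 L/min ÷ 60 = 1.1 L/s.
PIP = Vt/C + R·V̇ + PEEP (constant-flow equation of motion).
Only the elastic term changes: ΔPIP = ΔVt / C = (430 − 390) / 37.1 = 1.078 cmH2O.
Original PIP = 390/37.1 + 5.9×1.1 + 9 = 26.002 cmH2O; new PIP = 26.002 + (1.078) = 27.08 cmH2O.

27.1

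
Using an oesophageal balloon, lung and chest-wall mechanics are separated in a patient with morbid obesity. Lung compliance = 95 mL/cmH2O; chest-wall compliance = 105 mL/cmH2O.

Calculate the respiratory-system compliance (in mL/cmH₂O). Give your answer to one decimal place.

49.9

Lung and chest wall are elastances in series: 1/Crs = 1/CL + 1/Ccw.
1/Crs = 1/95 + 1/105 = 0.02005.
Crs = 49.875 mL/cmH2O.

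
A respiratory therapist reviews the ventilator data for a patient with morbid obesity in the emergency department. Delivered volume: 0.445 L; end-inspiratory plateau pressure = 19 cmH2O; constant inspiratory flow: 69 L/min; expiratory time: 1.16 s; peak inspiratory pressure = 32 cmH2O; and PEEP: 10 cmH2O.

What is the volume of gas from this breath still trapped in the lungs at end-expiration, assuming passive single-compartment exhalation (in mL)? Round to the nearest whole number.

56

Flow: 69 L/min ÷ 60 = 1.15 L/s.
R = (PIP − Pplat)/V̇ = (32 − 19) / 1.15 = 13.0/1.15 = 11.304 cmH2O·s/L.
C = Vt/(Pplat − PEEP) = 445.0 / (19 − 10) = 445.0/9.0 = 49.444 mL/cmH2O.
τ = R × C = 11.304 × 0.04944 L/cmH2O = 0.5589 s.
Fraction remaining = e^(−Te/τ) = e^(−1.16/0.5589) = 0.1255.
Trapped volume = 445.0 × 0.1255 = 55.848 mL.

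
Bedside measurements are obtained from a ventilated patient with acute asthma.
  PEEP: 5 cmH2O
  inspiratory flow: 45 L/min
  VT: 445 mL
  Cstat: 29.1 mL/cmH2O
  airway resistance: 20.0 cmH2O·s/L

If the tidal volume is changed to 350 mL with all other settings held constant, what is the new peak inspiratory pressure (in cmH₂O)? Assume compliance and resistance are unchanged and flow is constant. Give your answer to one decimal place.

Flow: 45 L/min ÷ 60 = 0.75 L/s.
PIP = Vt/C + R·V̇ + PEEP (constant-flow equation of motion).
Only the elastic term changes: ΔPIP = ΔVt / C = (350 − 445) / 29.1 = -3.265 cmH2O.
Original PIP = 445/29.1 + 20.0×0.75 + 5 = 35.292 cmH2O; new PIP = 35.292 + (-3.265) = 32.027 cmH2O.

32.0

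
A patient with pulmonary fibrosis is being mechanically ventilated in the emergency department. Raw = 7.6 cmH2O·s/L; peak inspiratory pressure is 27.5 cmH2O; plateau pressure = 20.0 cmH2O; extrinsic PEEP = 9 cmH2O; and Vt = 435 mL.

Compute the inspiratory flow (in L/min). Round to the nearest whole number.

flow = (PIP − Pplat) / Raw = (27.5 − 20.0) / 7.6 = 0.9868 L/s × 60 = 59.208 L/min.

59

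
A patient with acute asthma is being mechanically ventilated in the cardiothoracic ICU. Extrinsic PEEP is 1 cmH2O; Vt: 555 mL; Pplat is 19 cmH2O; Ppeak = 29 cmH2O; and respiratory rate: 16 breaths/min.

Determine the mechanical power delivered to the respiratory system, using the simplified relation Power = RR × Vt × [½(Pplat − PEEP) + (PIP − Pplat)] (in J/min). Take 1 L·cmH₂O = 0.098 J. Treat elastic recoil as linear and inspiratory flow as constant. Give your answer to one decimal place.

16.5

Per-breath work = Vt × [½(Pplat−PEEP) + (PIP−Pplat)] = 0.555 × [0.5×18.0 + 10.0] = 0.555 × 19.0 = 10.545 L·cmH2O.
Power = 16 × 10.545 = 168.72 L·cmH2O/min.
× 0.098 J/(L·cmH2O) → 16.535 J/min.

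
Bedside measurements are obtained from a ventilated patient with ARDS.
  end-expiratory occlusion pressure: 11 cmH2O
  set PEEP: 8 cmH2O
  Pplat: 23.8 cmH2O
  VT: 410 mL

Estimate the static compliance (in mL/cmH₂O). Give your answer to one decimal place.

32.0

End-expiratory occlusion gives total PEEP = 11 cmH2O (intrinsic PEEP = 11 − 8 = 3). Use total PEEP for the elastic gradient.
Cstat = Vt / (Pplat − PEEPtotal) = 410 / (23.8 − 11) = 410 / 12.8 = 32.031 mL/cmH2O.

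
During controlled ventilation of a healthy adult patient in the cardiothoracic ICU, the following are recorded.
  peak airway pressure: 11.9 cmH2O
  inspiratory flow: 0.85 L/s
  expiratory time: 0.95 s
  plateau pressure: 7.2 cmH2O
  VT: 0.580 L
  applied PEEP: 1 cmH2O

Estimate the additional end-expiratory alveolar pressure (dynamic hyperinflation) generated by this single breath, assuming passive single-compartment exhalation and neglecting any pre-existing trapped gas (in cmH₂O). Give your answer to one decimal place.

1.0

R = (PIP − Pplat)/V̇ = (11.9 − 7.2) / 0.85 = 4.7/0.85 = 5.529 cmH2O·s/L.
C = Vt/(Pplat − PEEP) = 580.0 / (7.2 − 1) = 580.0/6.2 = 93.548 mL/cmH2O.
τ = R × C = 5.529 × 0.09355 L/cmH2O = 0.5172 s.
Fraction remaining = e^(−Te/τ) = e^(−0.95/0.5172) = 0.1593; trapped volume = 580.0 × 0.1593 = 92.394 mL.
Additional alveolar pressure from trapping ≈ V_trapped / C = 92.394 / 93.548 = 0.9877 cmH2O.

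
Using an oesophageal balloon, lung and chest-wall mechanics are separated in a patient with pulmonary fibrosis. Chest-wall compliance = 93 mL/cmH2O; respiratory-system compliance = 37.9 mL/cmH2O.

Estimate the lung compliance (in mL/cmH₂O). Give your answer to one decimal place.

64.0

1/CL = 1/Crs − 1/Ccw.
1/CL = 1/37.9 − 1/93 = 0.01563.
CL = 63.98 mL/cmH2O.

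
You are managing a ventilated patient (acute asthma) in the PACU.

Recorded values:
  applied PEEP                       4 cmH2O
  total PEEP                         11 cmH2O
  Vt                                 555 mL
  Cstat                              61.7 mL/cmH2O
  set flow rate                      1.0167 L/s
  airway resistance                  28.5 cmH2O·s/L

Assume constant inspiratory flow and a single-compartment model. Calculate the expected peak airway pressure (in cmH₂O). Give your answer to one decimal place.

Total PEEP = 11 cmH2O (set 4 + intrinsic 7); this is the baseline alveolar pressure.
Equation of motion (constant flow): PIP = Vt/C + R·V̇ + PEEP.
PIP = 555/61.7 + 28.5×1.0167 + 11 = 8.995 + 28.976 + 11 = 48.971 cmH2O.

49.0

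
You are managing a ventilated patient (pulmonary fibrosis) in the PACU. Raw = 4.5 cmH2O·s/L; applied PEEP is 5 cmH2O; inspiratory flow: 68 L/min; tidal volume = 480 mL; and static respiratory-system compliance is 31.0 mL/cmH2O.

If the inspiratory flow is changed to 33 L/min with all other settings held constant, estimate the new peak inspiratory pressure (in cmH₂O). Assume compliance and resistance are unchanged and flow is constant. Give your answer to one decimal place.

23.0

Flow: 68 L/min ÷ 60 = 1.1333 L/s.
New flow: 33 L/min ÷ 60 = 0.55 L/s.
PIP = Vt/C + R·V̇ + PEEP (constant-flow equation of motion).
Only the resistive term changes: ΔPIP = R × ΔV̇ = 4.5 × (0.55 − 1.1333) = 4.5 × -0.5833 = -2.625 cmH2O.
Original PIP = 480/31.0 + 4.5×1.1333 + 5 = 25.584 cmH2O; new PIP = 25.584 + (-2.625) = 22.959 cmH2O.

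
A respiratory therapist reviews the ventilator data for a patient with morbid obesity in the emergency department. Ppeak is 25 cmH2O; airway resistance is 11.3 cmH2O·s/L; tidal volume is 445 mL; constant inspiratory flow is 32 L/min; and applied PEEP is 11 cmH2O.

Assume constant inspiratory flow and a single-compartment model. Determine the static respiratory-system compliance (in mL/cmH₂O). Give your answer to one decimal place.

Flow: 32 L/min ÷ 60 = 0.5333 L/s.
Equation of motion (constant flow): PIP = Vt/C + R·V̇ + PEEP.
Vt/C = PIP − R·V̇ − PEEP = 25 − 11.3×0.5333 − 11 = 25 − 6.026 − 11 = 7.974 cmH2O.
C = Vt / 7.974 = 445 / 7.974 = 55.806 mL/cmH2O.

55.8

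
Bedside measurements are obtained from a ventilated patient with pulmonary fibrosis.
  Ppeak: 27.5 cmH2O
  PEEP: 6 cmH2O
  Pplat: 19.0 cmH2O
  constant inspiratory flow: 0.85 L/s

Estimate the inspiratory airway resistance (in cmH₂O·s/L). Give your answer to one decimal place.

10.0

Raw = (PIP − Pplat) / flow = (27.5 − 19.0) / 0.85 = 8.5 / 0.85 = 10.0 cmH2O·s/L.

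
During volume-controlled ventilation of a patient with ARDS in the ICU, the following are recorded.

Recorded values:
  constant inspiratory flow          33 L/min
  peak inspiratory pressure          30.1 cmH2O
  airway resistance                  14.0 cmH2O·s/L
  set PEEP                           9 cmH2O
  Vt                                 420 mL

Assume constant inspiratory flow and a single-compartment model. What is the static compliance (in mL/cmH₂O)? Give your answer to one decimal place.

Flow: 33 L/min ÷ 60 = 0.55 L/s.
Equation of motion (constant flow): PIP = Vt/C + R·V̇ + PEEP.
Vt/C = PIP − R·V̇ − PEEP = 30.1 − 14.0×0.55 − 9 = 30.1 − 7.7 − 9 = 13.4 cmH2O.
C = Vt / 13.4 = 420 / 13.4 = 31.343 mL/cmH2O.

31.3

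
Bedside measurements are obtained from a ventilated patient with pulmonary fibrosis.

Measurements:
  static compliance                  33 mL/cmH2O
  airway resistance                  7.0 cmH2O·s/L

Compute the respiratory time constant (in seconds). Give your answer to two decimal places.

τ = R × C = 7.0 × 33 mL/cmH2O = 7.0 × 0.033 L/cmH2O = 0.231 s.

0.23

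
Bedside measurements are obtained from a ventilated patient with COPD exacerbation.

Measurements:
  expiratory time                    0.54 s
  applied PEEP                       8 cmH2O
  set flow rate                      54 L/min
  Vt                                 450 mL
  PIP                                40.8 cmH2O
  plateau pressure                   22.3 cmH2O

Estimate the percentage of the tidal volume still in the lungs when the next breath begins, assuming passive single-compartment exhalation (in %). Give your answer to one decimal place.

Flow: 54 L/min ÷ 60 = 0.9 L/s.
R = (PIP − Pplat)/V̇ = (40.8 − 22.3) / 0.9 = 18.5/0.9 = 20.556 cmH2O·s/L.
C = Vt/(Pplat − PEEP) = 450.0 / (22.3 − 8) = 450.0/14.3 = 31.469 mL/cmH2O.
τ = R × C = 20.556 × 0.03147 L/cmH2O = 0.6469 s.
Fraction remaining at end-expiration = e^(−Te/τ) = e^(−0.54/0.6469) = 0.434 → 43.4%.

43.4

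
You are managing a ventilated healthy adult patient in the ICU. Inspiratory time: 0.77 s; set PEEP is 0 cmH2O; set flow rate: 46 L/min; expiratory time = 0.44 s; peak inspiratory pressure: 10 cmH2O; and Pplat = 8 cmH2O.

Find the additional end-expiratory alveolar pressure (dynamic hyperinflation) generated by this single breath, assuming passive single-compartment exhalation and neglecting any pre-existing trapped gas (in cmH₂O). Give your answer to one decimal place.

0.8

Flow: 46 L/min ÷ 60 = 0.7667 L/s.
Vt = flow × Ti = 0.7667 L/s × 0.77 s × 1000 mL/L = 590.36 mL.
R = (PIP − Pplat)/V̇ = (10 − 8) / 0.7667 = 2.0/0.7667 = 2.609 cmH2O·s/L.
C = Vt/(Pplat − PEEP) = 590.36 / (8 − 0) = 590.36/8.0 = 73.795 mL/cmH2O.
τ = R × C = 2.609 × 0.0738 L/cmH2O = 0.1925 s.
Fraction remaining = e^(−Te/τ) = e^(−0.44/0.1925) = 0.1017; trapped volume = 590.36 × 0.1017 = 60.04 mL.
Additional alveolar pressure from trapping ≈ V_trapped / C = 60.04 / 73.795 = 0.8136 cmH2O.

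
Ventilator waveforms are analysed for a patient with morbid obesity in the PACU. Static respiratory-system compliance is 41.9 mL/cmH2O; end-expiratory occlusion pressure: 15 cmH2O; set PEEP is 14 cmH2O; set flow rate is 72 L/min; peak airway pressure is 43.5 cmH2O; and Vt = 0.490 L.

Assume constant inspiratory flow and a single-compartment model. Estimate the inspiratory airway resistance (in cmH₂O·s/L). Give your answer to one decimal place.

14.0

Flow: 72 L/min ÷ 60 = 1.2 L/s.
Total PEEP = 15 cmH2O (set 14 + intrinsic 1); this is the baseline alveolar pressure.
Equation of motion (constant flow): PIP = Vt/C + R·V̇ + PEEP.
R·V̇ = PIP − Vt/C − PEEP = 43.5 − 490/41.9 − 15 = 43.5 − 11.695 − 15 = 16.805 cmH2O.
R = 16.805 / 1.2 = 14.004 cmH2O·s/L.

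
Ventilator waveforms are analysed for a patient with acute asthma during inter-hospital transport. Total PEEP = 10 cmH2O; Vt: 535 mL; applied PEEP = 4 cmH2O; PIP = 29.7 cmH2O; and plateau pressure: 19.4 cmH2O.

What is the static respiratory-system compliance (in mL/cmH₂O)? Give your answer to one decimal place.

56.9

End-expiratory occlusion gives total PEEP = 10 cmH2O (intrinsic PEEP = 10 − 4 = 6). Use total PEEP for the elastic gradient.
Cstat = Vt / (Pplat − PEEPtotal) = 535 / (19.4 − 10) = 535 / 9.4 = 56.915 mL/cmH2O.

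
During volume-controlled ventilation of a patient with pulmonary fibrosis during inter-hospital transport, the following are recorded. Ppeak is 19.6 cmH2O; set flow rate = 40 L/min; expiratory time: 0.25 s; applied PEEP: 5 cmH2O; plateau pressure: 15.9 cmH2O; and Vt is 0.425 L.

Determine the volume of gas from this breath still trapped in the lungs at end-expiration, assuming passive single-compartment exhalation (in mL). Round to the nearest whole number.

134

Flow: 40 L/min ÷ 60 = 0.6667 L/s.
R = (PIP − Pplat)/V̇ = (19.6 − 15.9) / 0.6667 = 3.7/0.6667 = 5.55 cmH2O·s/L.
C = Vt/(Pplat − PEEP) = 425.0 / (15.9 − 5) = 425.0/10.9 = 38.991 mL/cmH2O.
τ = R × C = 5.55 × 0.03899 L/cmH2O = 0.2164 s.
Fraction remaining = e^(−Te/τ) = e^(−0.25/0.2164) = 0.315.
Trapped volume = 425.0 × 0.315 = 133.88 mL.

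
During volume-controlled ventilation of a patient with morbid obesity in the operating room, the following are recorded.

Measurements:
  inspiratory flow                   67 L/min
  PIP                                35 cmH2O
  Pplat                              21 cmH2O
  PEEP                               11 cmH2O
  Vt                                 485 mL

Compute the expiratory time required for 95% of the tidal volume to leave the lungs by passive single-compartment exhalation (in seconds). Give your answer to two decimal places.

1.82

Flow: 67 L/min ÷ 60 = 1.1167 L/s.
R = (PIP − Pplat)/V̇ = (35 − 21) / 1.1167 = 14.0/1.1167 = 12.537 cmH2O·s/L.
C = Vt/(Pplat − PEEP) = 485.0 / (21 − 11) = 485.0/10.0 = 48.5 mL/cmH2O.
τ = R × C = 12.537 × 0.0485 L/cmH2O = 0.608 s.
t = −τ·ln(1 − 0.95) = −0.608·ln(0.05) = 1.821 s.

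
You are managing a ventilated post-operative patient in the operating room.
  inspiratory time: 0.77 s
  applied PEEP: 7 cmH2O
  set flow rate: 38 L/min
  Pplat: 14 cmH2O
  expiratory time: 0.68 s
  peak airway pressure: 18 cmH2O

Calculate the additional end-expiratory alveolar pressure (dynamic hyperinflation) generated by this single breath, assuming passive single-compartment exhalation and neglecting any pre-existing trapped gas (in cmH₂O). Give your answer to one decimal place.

Flow: 38 L/min ÷ 60 = 0.6333 L/s.
Vt = flow × Ti = 0.6333 L/s × 0.77 s × 1000 mL/L = 487.64 mL.
R = (PIP − Pplat)/V̇ = (18 − 14) / 0.6333 = 4.0/0.6333 = 6.316 cmH2O·s/L.
C = Vt/(Pplat − PEEP) = 487.64 / (14 − 7) = 487.64/7.0 = 69.663 mL/cmH2O.
τ = R × C = 6.316 × 0.06966 L/cmH2O = 0.44 s.
Fraction remaining = e^(−Te/τ) = e^(−0.68/0.44) = 0.2132; trapped volume = 487.64 × 0.2132 = 103.96 mL.
Additional alveolar pressure from trapping ≈ V_trapped / C = 103.96 / 69.663 = 1.492 cmH2O.

1.5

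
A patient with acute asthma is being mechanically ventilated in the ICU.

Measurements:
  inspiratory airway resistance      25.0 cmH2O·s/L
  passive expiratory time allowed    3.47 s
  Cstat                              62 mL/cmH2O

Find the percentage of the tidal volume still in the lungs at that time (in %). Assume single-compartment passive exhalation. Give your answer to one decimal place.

τ = R × C = 25.0 × 62 mL/cmH2O = 25.0 × 0.062 L/cmH2O = 1.55 s.
Passive exhalation: V(t)/V₀ = e^(−t/τ) = e^(−3.47/1.55) = 0.1066.
Fraction remaining = 0.1066 → 10.66%.

10.7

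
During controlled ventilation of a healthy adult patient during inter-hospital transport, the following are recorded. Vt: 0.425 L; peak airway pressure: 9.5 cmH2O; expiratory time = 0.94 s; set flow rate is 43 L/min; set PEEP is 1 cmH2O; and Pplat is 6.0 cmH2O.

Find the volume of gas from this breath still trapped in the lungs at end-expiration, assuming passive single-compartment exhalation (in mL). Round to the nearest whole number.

Flow: 43 L/min ÷ 60 = 0.7167 L/s.
R = (PIP − Pplat)/V̇ = (9.5 − 6.0) / 0.7167 = 3.5/0.7167 = 4.883 cmH2O·s/L.
C = Vt/(Pplat − PEEP) = 425.0 / (6.0 − 1) = 425.0/5.0 = 85.0 mL/cmH2O.
τ = R × C = 4.883 × 0.085 L/cmH2O = 0.4151 s.
Fraction remaining = e^(−Te/τ) = e^(−0.94/0.4151) = 0.1039.
Trapped volume = 425.0 × 0.1039 = 44.158 mL.

44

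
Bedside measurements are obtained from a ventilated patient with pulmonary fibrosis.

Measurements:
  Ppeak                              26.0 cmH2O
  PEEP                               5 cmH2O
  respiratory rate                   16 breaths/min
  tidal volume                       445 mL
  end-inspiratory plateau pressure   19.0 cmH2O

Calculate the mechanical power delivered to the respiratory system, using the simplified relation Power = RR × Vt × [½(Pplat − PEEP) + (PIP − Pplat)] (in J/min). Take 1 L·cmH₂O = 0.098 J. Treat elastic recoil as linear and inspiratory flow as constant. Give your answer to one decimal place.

9.8

Per-breath work = Vt × [½(Pplat−PEEP) + (PIP−Pplat)] = 0.445 × [0.5×14.0 + 7.0] = 0.445 × 14.0 = 6.23 L·cmH2O.
Power = 16 × 6.23 = 99.68 L·cmH2O/min.
× 0.098 J/(L·cmH2O) → 9.769 J/min.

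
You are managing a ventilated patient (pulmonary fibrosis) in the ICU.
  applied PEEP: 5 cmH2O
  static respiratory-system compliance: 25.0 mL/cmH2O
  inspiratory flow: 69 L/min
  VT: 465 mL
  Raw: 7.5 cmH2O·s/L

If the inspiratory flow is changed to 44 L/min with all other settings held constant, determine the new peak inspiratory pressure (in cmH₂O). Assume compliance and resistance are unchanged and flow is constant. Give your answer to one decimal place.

29.1

Flow: 69 L/min ÷ 60 = 1.15 L/s.
New flow: 44 L/min ÷ 60 = 0.7333 L/s.
PIP = Vt/C + R·V̇ + PEEP (constant-flow equation of motion).
Only the resistive term changes: ΔPIP = R × ΔV̇ = 7.5 × (0.7333 − 1.15) = 7.5 × -0.4167 = -3.125 cmH2O.
Original PIP = 465/25.0 + 7.5×1.15 + 5 = 32.225 cmH2O; new PIP = 32.225 + (-3.125) = 29.1 cmH2O.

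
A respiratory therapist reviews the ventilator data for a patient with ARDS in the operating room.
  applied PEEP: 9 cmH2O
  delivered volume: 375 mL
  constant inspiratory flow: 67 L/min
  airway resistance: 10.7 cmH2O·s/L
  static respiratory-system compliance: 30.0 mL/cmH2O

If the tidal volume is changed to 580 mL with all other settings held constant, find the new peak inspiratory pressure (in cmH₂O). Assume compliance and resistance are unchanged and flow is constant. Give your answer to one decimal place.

40.3

Flow: 67 L/min ÷ 60 = 1.1167 L/s.
PIP = Vt/C + R·V̇ + PEEP (constant-flow equation of motion).
Only the elastic term changes: ΔPIP = ΔVt / C = (580 − 375) / 30.0 = 6.833 cmH2O.
Original PIP = 375/30.0 + 10.7×1.1167 + 9 = 33.449 cmH2O; new PIP = 33.449 + (6.833) = 40.282 cmH2O.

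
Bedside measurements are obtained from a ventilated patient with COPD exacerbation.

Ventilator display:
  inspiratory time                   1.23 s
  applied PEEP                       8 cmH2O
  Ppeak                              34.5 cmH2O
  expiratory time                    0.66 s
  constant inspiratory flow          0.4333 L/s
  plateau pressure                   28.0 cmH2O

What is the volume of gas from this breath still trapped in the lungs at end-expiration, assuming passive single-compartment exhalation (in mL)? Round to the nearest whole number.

102

Vt = flow × Ti = 0.4333 L/s × 1.23 s × 1000 mL/L = 532.96 mL.
R = (PIP − Pplat)/V̇ = (34.5 − 28.0) / 0.4333 = 6.5/0.4333 = 15.001 cmH2O·s/L.
C = Vt/(Pplat − PEEP) = 532.96 / (28.0 − 8) = 532.96/20.0 = 26.648 mL/cmH2O.
τ = R × C = 15.001 × 0.02665 L/cmH2O = 0.3998 s.
Fraction remaining = e^(−Te/τ) = e^(−0.66/0.3998) = 0.1919.
Trapped volume = 532.96 × 0.1919 = 102.28 mL.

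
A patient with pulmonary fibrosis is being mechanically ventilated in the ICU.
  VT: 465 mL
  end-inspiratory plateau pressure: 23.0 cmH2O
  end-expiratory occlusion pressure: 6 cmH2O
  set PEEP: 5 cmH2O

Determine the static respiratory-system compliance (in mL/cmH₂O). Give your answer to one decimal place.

End-expiratory occlusion gives total PEEP = 6 cmH2O (intrinsic PEEP = 6 − 5 = 1). Use total PEEP for the elastic gradient.
Cstat = Vt / (Pplat − PEEPtotal) = 465 / (23.0 − 6) = 465 / 17.0 = 27.353 mL/cmH2O.

27.4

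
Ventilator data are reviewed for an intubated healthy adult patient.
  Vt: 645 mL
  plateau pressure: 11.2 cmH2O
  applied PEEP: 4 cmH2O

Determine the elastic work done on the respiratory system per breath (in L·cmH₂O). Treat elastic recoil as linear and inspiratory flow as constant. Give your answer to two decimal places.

2.32

Elastic work ≈ ½ × (Pplat − PEEP) × Vt = 0.5 × (11.2 − 4) × 0.645 L = 0.5 × 7.2 × 0.645 = 2.322 L·cmH2O.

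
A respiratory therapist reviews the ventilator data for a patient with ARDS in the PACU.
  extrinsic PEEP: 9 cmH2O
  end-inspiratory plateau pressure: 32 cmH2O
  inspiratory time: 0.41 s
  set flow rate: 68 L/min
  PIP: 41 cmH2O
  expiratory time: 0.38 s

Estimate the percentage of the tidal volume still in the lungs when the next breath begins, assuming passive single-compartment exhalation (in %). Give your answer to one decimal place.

Flow: 68 L/min ÷ 60 = 1.1333 L/s.
Vt = flow × Ti = 1.1333 L/s × 0.41 s × 1000 mL/L = 464.65 mL.
R = (PIP − Pplat)/V̇ = (41 − 32) / 1.1333 = 9.0/1.1333 = 7.941 cmH2O·s/L.
C = Vt/(Pplat − PEEP) = 464.65 / (32 − 9) = 464.65/23.0 = 20.202 mL/cmH2O.
τ = R × C = 7.941 × 0.0202 L/cmH2O = 0.1604 s.
Fraction remaining at end-expiration = e^(−Te/τ) = e^(−0.38/0.1604) = 0.09357 → 9.357%.

9.4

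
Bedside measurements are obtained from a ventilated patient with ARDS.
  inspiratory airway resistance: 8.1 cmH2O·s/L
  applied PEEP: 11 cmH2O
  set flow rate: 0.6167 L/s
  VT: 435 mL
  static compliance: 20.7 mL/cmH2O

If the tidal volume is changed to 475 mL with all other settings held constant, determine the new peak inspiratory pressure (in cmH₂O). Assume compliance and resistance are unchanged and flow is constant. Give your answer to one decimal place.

PIP = Vt/C + R·V̇ + PEEP (constant-flow equation of motion).
Only the elastic term changes: ΔPIP = ΔVt / C = (475 − 435) / 20.7 = 1.932 cmH2O.
Original PIP = 435/20.7 + 8.1×0.6167 + 11 = 37.01 cmH2O; new PIP = 37.01 + (1.932) = 38.942 cmH2O.

38.9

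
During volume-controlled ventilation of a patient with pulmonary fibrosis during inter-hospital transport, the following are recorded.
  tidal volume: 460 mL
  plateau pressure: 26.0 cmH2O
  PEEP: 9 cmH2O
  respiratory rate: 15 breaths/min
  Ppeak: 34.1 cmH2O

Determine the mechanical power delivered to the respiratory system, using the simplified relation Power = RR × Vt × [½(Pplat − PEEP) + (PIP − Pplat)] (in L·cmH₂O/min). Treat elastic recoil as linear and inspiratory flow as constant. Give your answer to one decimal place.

Per-breath work = Vt × [½(Pplat−PEEP) + (PIP−Pplat)] = 0.460 × [0.5×17.0 + 8.1] = 0.460 × 16.6 = 7.636 L·cmH2O.
Power = 15 × 7.636 = 114.54 L·cmH2O/min.

114.5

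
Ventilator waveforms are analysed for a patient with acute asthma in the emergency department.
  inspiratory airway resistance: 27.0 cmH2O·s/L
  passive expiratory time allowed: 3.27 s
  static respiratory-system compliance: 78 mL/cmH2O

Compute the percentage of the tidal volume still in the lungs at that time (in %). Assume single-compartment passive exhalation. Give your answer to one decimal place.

21.2

τ = R × C = 27.0 × 78 mL/cmH2O = 27.0 × 0.078 L/cmH2O = 2.106 s.
Passive exhalation: V(t)/V₀ = e^(−t/τ) = e^(−3.27/2.106) = 0.2117.
Fraction remaining = 0.2117 → 21.17%.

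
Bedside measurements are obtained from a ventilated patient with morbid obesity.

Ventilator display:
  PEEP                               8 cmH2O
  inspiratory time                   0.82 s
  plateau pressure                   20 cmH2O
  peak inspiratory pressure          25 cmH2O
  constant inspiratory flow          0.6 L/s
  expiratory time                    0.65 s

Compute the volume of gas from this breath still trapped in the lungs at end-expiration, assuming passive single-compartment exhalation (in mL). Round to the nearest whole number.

Vt = flow × Ti = 0.6 L/s × 0.82 s × 1000 mL/L = 492.0 mL.
R = (PIP − Pplat)/V̇ = (25 − 20) / 0.6 = 5.0/0.6 = 8.333 cmH2O·s/L.
C = Vt/(Pplat − PEEP) = 492.0 / (20 − 8) = 492.0/12.0 = 41.0 mL/cmH2O.
τ = R × C = 8.333 × 0.041 L/cmH2O = 0.3417 s.
Fraction remaining = e^(−Te/τ) = e^(−0.65/0.3417) = 0.1492.
Trapped volume = 492.0 × 0.1492 = 73.406 mL.

73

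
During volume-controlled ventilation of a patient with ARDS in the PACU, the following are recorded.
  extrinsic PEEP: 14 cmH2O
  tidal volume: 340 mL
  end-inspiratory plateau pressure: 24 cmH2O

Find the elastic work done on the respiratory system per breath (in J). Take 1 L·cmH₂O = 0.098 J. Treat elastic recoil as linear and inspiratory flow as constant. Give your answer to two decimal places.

Elastic work ≈ ½ × (Pplat − PEEP) × Vt = 0.5 × (24 − 14) × 0.340 L = 0.5 × 10.0 × 0.340 = 1.7 L·cmH2O.
× 0.098 J/(L·cmH2O) → 0.1666 J.

0.17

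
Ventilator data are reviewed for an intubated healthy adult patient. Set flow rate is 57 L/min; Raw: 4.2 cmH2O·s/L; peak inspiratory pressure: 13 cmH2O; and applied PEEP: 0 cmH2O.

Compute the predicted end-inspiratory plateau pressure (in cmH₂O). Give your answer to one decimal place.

9.0

Flow: 57 L/min ÷ 60 = 0.95 L/s.
Pplat = PIP − Raw × flow = 13 − 4.2 × 0.95 = 13 − 3.99 = 9.01 cmH2O.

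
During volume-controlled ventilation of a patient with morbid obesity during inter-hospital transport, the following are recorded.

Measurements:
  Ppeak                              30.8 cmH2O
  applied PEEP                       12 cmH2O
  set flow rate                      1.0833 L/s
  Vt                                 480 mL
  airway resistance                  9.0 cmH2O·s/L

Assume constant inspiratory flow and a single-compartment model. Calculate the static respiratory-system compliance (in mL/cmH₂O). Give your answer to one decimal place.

53.0

Equation of motion (constant flow): PIP = Vt/C + R·V̇ + PEEP.
Vt/C = PIP − R·V̇ − PEEP = 30.8 − 9.0×1.0833 − 12 = 30.8 − 9.75 − 12 = 9.05 cmH2O.
C = Vt / 9.05 = 480 / 9.05 = 53.039 mL/cmH2O.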